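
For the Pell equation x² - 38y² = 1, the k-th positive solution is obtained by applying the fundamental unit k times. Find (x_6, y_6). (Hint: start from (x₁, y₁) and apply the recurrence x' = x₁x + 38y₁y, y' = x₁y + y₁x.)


Step 1: Find the fundamental solution (x₁, y₁) of x² - 38y² = 1.
  Expand √38 as a continued fraction. a₀ = ⌊√38⌋ = 6; iterate m_{k+1} = d_k·a_k − m_k, d_{k+1} = (38 − m_{k+1}²)/d_k, a_{k+1} = ⌊(a₀ + m_{k+1})/d_{k+1}⌋ (starting m₀ = 0, d₀ = 1), with convergents p_k = a_k·p_{k-1} + p_{k-2}, q_k = a_k·q_{k-1} + q_{k-2} (p₋₁ = 1, q₋₁ = 0):
  k = 0: a₀ = 6; p₀/q₀ = 6/1; p₀² − 38·q₀² = 36 − 38 = -2.
  k = 1: m = 6, d = 2, a = ⌊(6 + 6)/2⌋ = 6; p/q = (6·6 + 1)/(6·1 + 0) = 37/6; p² − 38·q² = 1369 − 1368 = 1.
  The first convergent with p² − 38·q² = 1 gives the fundamental solution (x₁, y₁) = (37, 6).
Step 2: Apply the recurrence (x_{n+1}, y_{n+1}) = (x₁x_n + 38y₁y_n, x₁y_n + y₁x_n) repeatedly.
  From (x_1, y_1) = (37, 6): x_2 = 37·37 + 38·6·6 = 2737; y_2 = 37·6 + 6·37 = 444.
  From (x_2, y_2) = (2737, 444): x_3 = 37·2737 + 38·6·444 = 202501; y_3 = 37·444 + 6·2737 = 32850.
  From (x_3, y_3) = (202501, 32850): x_4 = 37·202501 + 38·6·32850 = 14982337; y_4 = 37·32850 + 6·202501 = 2430456.
  From (x_4, y_4) = (14982337, 2430456): x_5 = 37·14982337 + 38·6·2430456 = 1108490437; y_5 = 37·2430456 + 6·14982337 = 179820894.
  From (x_5, y_5) = (1108490437, 179820894): x_6 = 37·1108490437 + 38·6·179820894 = 82013310001; y_6 = 37·179820894 + 6·1108490437 = 13304315700.
Step 3: Verify x_6² - 38·y_6² = 6726183017320126620001 - 6726183017320126620000 = 1 (should be 1). ✓

(x_1, y_1) = (37, 6); (x_6, y_6) = (82013310001, 13304315700).


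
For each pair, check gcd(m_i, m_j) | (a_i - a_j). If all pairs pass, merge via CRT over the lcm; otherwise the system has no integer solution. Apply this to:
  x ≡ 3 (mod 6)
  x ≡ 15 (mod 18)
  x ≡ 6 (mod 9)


Moduli 6, 18, 9 are not pairwise coprime, so CRT works modulo lcm(m_i) when all pairwise compatibility conditions hold.
Pairwise compatibility: gcd(m_i, m_j) must divide a_i - a_j for every pair.
Merge one congruence at a time:
  Start: x ≡ 3 (mod 6).
  Combine with x ≡ 15 (mod 18): gcd(6, 18) = 6; 15 - 3 = 12, which IS divisible by 6, so compatible.
    Write x = 3 + 6·t and substitute into x ≡ 15 (mod 18): 6·t ≡ 15 − 3 = 12 (mod 18).
    Divide the congruence (and modulus) by g = 6: 1·t ≡ 2 (mod 3).
    So t ≡ 2 (mod 3).
    Then x = 3 + 6·2 = 15, valid modulo lcm(6, 18) = 18: x ≡ 15 (mod 18).
  Combine with x ≡ 6 (mod 9): gcd(18, 9) = 9; 6 - 15 = -9, which IS divisible by 9, so compatible.
    Write x = 15 + 18·t and substitute into x ≡ 6 (mod 9): 18·t ≡ 6 − 15 = -9 (mod 9).
    Divide the congruence (and modulus) by g = 9: 2·t ≡ -1 (mod 1).
    Modulo 1 every t works; take t = 0.
    Then x = 15 + 18·0 = 15, valid modulo lcm(18, 9) = 18: x ≡ 15 (mod 18).
Verify: 15 mod 6 = 3, 15 mod 18 = 15, 15 mod 9 = 6.

x ≡ 15 (mod 18).


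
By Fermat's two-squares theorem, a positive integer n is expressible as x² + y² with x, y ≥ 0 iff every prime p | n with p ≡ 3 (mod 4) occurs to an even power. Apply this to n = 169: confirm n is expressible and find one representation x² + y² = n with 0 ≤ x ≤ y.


Step 1: Factor n = 169 = 13^2.
Step 2: Check the mod-4 condition on each prime factor: 13 ≡ 1 (mod 4), exponent 2.
All primes ≡ 3 (mod 4) appear to even exponent (or don't appear), so by the two-squares theorem n IS expressible as a sum of two squares.
Step 3: Build a representation. Here n = 13 · 13 is a product of primes ≡ 1 (mod 4). Each prime p ≡ 1 (mod 4) is itself a sum of two squares; find a² by testing p − a² for a perfect square:
  13: 13 − 1² = 12, 13 − 2² = 9 = 3² ⇒ 13 = 2² + 3².
  Combine using the Brahmagupta–Fibonacci identity (a² + b²)(c² + d²) = (ac − bd)² + (ad + bc)² = (ac + bd)² + (ad − bc)²:
  13 · 13 = 169: from (2² + 3²)(2² + 3²), take (2·2 − 3·3, 2·3 + 3·2) = (4 − 9, 6 + 6) = (-5, 12); dropping signs (only squares matter) gives (5, 12); check 5² + 12² = 25 + 144 = 169 ✓.
Step 4: Order so x ≤ y and verify: 5² + 12² = 25 + 144 = 169 = n. ✓

n = 169 = 5² + 12² (one valid representation with x ≤ y).


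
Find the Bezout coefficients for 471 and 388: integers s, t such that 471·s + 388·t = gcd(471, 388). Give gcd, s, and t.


Euclidean algorithm on (471, 388) — divide until remainder is 0:
  471 = 1 · 388 + 83
  388 = 4 · 83 + 56
  83 = 1 · 56 + 27
  56 = 2 · 27 + 2
  27 = 13 · 2 + 1
  2 = 2 · 1 + 0
gcd(471, 388) = 1.
Track Bezout coefficients alongside the remainders: start with r₀ = 471 = a·1 + b·0 (s = 1, t = 0) and r₁ = 388 = a·0 + b·1 (s = 0, t = 1); each new remainder r_{k+1} = r_{k-1} − q_k·r_k inherits s_{k+1} = s_{k-1} − q_k·s_k, t_{k+1} = t_{k-1} − q_k·t_k, so r_k = a·s_k + b·t_k at every step:
  q = 1: r = 83, s = 1 − 1·0 = 1, t = 0 − 1·1 = -1  (check: 471·1 + 388·(-1) = 83)
  q = 4: r = 56, s = 0 − 4·1 = -4, t = 1 − 4·(-1) = 5  (check: 471·(-4) + 388·5 = 56)
  q = 1: r = 27, s = 1 − 1·(-4) = 5, t = -1 − 1·5 = -6  (check: 471·5 + 388·(-6) = 27)
  q = 2: r = 2, s = -4 − 2·5 = -14, t = 5 − 2·(-6) = 17  (check: 471·(-14) + 388·17 = 2)
  q = 13: r = 1, s = 5 − 13·(-14) = 187, t = -6 − 13·17 = -227  (check: 471·187 + 388·(-227) = 1)
The row with r = 1 (the gcd) gives the Bezout coefficients s = 187, t = -227.
Result: 471 · (187) + 388 · (-227) = 1.

gcd(471, 388) = 1; s = 187, t = -227 (check: 471·187 + 388·(-227) = 1).


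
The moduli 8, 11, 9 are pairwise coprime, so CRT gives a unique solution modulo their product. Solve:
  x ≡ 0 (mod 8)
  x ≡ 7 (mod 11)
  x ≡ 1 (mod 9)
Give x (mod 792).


Moduli 8, 11, 9 are pairwise coprime; by CRT there is a unique solution modulo M = 8 · 11 · 9 = 792.
Solve pairwise, accumulating the modulus:
  Start with x ≡ 0 (mod 8).
  Combine with x ≡ 7 (mod 11): since gcd(8, 11) = 1, we get a unique residue mod 88.
    Write x = 0 + 8·t and substitute into x ≡ 7 (mod 11): 8·t ≡ 7 − 0 = 7 (mod 11).
    The inverse of 8 mod 11 is 7 (since 8·7 = 56 = 5·11 + 1), so t ≡ 7·7 = 49 ≡ 5 (mod 11).
    Then x = 0 + 8·5 = 40, valid modulo lcm(8, 11) = 88: x ≡ 40 (mod 88).
  Combine with x ≡ 1 (mod 9): since gcd(88, 9) = 1, we get a unique residue mod 792.
    Write x = 40 + 88·t and substitute into x ≡ 1 (mod 9): 88·t ≡ 1 − 40 = -39 (mod 9).
    Reduce coefficients mod 9: 7·t ≡ 6 (mod 9).
    The inverse of 7 mod 9 is 4 (since 7·4 = 28 = 3·9 + 1), so t ≡ 4·6 = 24 ≡ 6 (mod 9).
    Then x = 40 + 88·6 = 568, valid modulo lcm(88, 9) = 792: x ≡ 568 (mod 792).
Verify: 568 mod 8 = 0 ✓, 568 mod 11 = 7 ✓, 568 mod 9 = 1 ✓.

x ≡ 568 (mod 792).


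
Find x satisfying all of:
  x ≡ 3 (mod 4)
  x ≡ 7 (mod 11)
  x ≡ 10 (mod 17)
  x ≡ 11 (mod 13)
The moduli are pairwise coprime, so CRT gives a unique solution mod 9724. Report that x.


Product of moduli M = 4 · 11 · 17 · 13 = 9724.
Merge one congruence at a time:
  Start: x ≡ 3 (mod 4).
  Combine with x ≡ 7 (mod 11); new modulus lcm = 44.
    Write x = 3 + 4·t and substitute into x ≡ 7 (mod 11): 4·t ≡ 7 − 3 = 4 (mod 11).
    The inverse of 4 mod 11 is 3 (since 4·3 = 12 = 1·11 + 1), so t ≡ 3·4 = 12 ≡ 1 (mod 11).
    Then x = 3 + 4·1 = 7, valid modulo lcm(4, 11) = 44: x ≡ 7 (mod 44).
  Combine with x ≡ 10 (mod 17); new modulus lcm = 748.
    Write x = 7 + 44·t and substitute into x ≡ 10 (mod 17): 44·t ≡ 10 − 7 = 3 (mod 17).
    Reduce coefficients mod 17: 10·t ≡ 3 (mod 17).
    The inverse of 10 mod 17 is 12 (since 10·12 = 120 = 7·17 + 1), so t ≡ 12·3 = 36 ≡ 2 (mod 17).
    Then x = 7 + 44·2 = 95, valid modulo lcm(44, 17) = 748: x ≡ 95 (mod 748).
  Combine with x ≡ 11 (mod 13); new modulus lcm = 9724.
    Write x = 95 + 748·t and substitute into x ≡ 11 (mod 13): 748·t ≡ 11 − 95 = -84 (mod 13).
    Reduce coefficients mod 13: 7·t ≡ 7 (mod 13).
    The inverse of 7 mod 13 is 2 (since 7·2 = 14 = 1·13 + 1), so t ≡ 2·7 = 14 ≡ 1 (mod 13).
    Then x = 95 + 748·1 = 843, valid modulo lcm(748, 13) = 9724: x ≡ 843 (mod 9724).
Verify against each original: 843 mod 4 = 3, 843 mod 11 = 7, 843 mod 17 = 10, 843 mod 13 = 11.

x ≡ 843 (mod 9724).


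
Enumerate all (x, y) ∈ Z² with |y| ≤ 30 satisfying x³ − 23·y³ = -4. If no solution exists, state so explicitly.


The equation is x³ - 23y³ = -4. For fixed y, x³ = 23·y³ − 4, so a solution requires the RHS to be a perfect cube.
Strategy: iterate y from -30 to 30, compute RHS = 23·y³ − 4, and check whether it is a (positive or negative) perfect cube.
Check small values of y:
  y = 0: RHS = -4 is not a perfect cube.
  y = 1: RHS = 19 is not a perfect cube.
  y = -1: RHS = -27 = (-3)³ ⇒ x = -3 works.
  y = 2: RHS = 180 is not a perfect cube.
  y = -2: RHS = -188 is not a perfect cube.
  y = 3: RHS = 617 is not a perfect cube.
  y = -3: RHS = -625 is not a perfect cube.
Continuing the search up to |y| = 30 finds no further solutions beyond those listed.
Collected solutions: (-3, -1).

Solutions (with |y| ≤ 30): (-3, -1).


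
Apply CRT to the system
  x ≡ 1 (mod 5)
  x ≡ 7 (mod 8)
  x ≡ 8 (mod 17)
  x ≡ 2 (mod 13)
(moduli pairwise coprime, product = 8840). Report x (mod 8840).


Product of moduli M = 5 · 8 · 17 · 13 = 8840.
Merge one congruence at a time:
  Start: x ≡ 1 (mod 5).
  Combine with x ≡ 7 (mod 8); new modulus lcm = 40.
    Write x = 1 + 5·t and substitute into x ≡ 7 (mod 8): 5·t ≡ 7 − 1 = 6 (mod 8).
    The inverse of 5 mod 8 is 5 (since 5·5 = 25 = 3·8 + 1), so t ≡ 5·6 = 30 ≡ 6 (mod 8).
    Then x = 1 + 5·6 = 31, valid modulo lcm(5, 8) = 40: x ≡ 31 (mod 40).
  Combine with x ≡ 8 (mod 17); new modulus lcm = 680.
    Write x = 31 + 40·t and substitute into x ≡ 8 (mod 17): 40·t ≡ 8 − 31 = -23 (mod 17).
    Reduce coefficients mod 17: 6·t ≡ 11 (mod 17).
    The inverse of 6 mod 17 is 3 (since 6·3 = 18 = 1·17 + 1), so t ≡ 3·11 = 33 ≡ 16 (mod 17).
    Then x = 31 + 40·16 = 671, valid modulo lcm(40, 17) = 680: x ≡ 671 (mod 680).
  Combine with x ≡ 2 (mod 13); new modulus lcm = 8840.
    Write x = 671 + 680·t and substitute into x ≡ 2 (mod 13): 680·t ≡ 2 − 671 = -669 (mod 13).
    Reduce coefficients mod 13: 4·t ≡ 7 (mod 13).
    The inverse of 4 mod 13 is 10 (since 4·10 = 40 = 3·13 + 1), so t ≡ 10·7 = 70 ≡ 5 (mod 13).
    Then x = 671 + 680·5 = 4071, valid modulo lcm(680, 13) = 8840: x ≡ 4071 (mod 8840).
Verify against each original: 4071 mod 5 = 1, 4071 mod 8 = 7, 4071 mod 17 = 8, 4071 mod 13 = 2.

x ≡ 4071 (mod 8840).


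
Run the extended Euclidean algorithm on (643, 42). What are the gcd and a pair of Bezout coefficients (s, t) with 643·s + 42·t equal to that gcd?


Euclidean algorithm on (643, 42) — divide until remainder is 0:
  643 = 15 · 42 + 13
  42 = 3 · 13 + 3
  13 = 4 · 3 + 1
  3 = 3 · 1 + 0
gcd(643, 42) = 1.
Track Bezout coefficients alongside the remainders: start with r₀ = 643 = a·1 + b·0 (s = 1, t = 0) and r₁ = 42 = a·0 + b·1 (s = 0, t = 1); each new remainder r_{k+1} = r_{k-1} − q_k·r_k inherits s_{k+1} = s_{k-1} − q_k·s_k, t_{k+1} = t_{k-1} − q_k·t_k, so r_k = a·s_k + b·t_k at every step:
  q = 15: r = 13, s = 1 − 15·0 = 1, t = 0 − 15·1 = -15  (check: 643·1 + 42·(-15) = 13)
  q = 3: r = 3, s = 0 − 3·1 = -3, t = 1 − 3·(-15) = 46  (check: 643·(-3) + 42·46 = 3)
  q = 4: r = 1, s = 1 − 4·(-3) = 13, t = -15 − 4·46 = -199  (check: 643·13 + 42·(-199) = 1)
The row with r = 1 (the gcd) gives the Bezout coefficients s = 13, t = -199.
Result: 643 · (13) + 42 · (-199) = 1.

gcd(643, 42) = 1; s = 13, t = -199 (check: 643·13 + 42·(-199) = 1).


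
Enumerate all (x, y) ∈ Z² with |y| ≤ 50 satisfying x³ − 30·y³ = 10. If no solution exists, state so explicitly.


The equation is x³ - 30y³ = 10. For fixed y, x³ = 30·y³ + 10, so a solution requires the RHS to be a perfect cube.
Strategy: iterate y from -50 to 50, compute RHS = 30·y³ + 10, and check whether it is a (positive or negative) perfect cube.
Check small values of y:
  y = 0: RHS = 10 is not a perfect cube.
  y = 1: RHS = 40 is not a perfect cube.
  y = -1: RHS = -20 is not a perfect cube.
  y = 2: RHS = 250 is not a perfect cube.
  y = -2: RHS = -230 is not a perfect cube.
  y = 3: RHS = 820 is not a perfect cube.
  y = -3: RHS = -800 is not a perfect cube.
Continuing the search up to |y| = 50 finds no solutions either.
No (x, y) in the scanned range satisfies the equation.

No integer solutions with |y| ≤ 50.


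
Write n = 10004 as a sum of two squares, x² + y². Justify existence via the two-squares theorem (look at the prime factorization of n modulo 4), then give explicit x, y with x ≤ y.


Step 1: Factor n = 10004 = 2^2 · 41 · 61.
Step 2: Check the mod-4 condition on each prime factor: 2 = 2 (special); 41 ≡ 1 (mod 4), exponent 1; 61 ≡ 1 (mod 4), exponent 1.
All primes ≡ 3 (mod 4) appear to even exponent (or don't appear), so by the two-squares theorem n IS expressible as a sum of two squares.
Step 3: Build a representation. Group n = k² · m with k = 2 and m = 41 · 61 = 2501 (a product of primes ≡ 1 (mod 4)); a representation of m scales to one of n via (k·x)² + (k·y)² = k²(x² + y²). Each prime p ≡ 1 (mod 4) is itself a sum of two squares; find a² by testing p − a² for a perfect square:
  41: 41 − 1² = 40, 41 − 2² = 37, 41 − 3² = 32, 41 − 4² = 25 = 5² ⇒ 41 = 4² + 5².
  61: 61 − 1² = 60, 61 − 2² = 57, 61 − 3² = 52, 61 − 4² = 45, 61 − 5² = 36 = 6² ⇒ 61 = 5² + 6².
  Combine using the Brahmagupta–Fibonacci identity (a² + b²)(c² + d²) = (ac − bd)² + (ad + bc)² = (ac + bd)² + (ad − bc)²:
  41 · 61 = 2501: from (4² + 5²)(5² + 6²), take (4·5 − 5·6, 4·6 + 5·5) = (20 − 30, 24 + 25) = (-10, 49); dropping signs (only squares matter) gives (10, 49); check 10² + 49² = 100 + 2401 = 2501 ✓.
  Scale by k = 2: (2·10, 2·49) = (20, 98).
Step 4: Order so x ≤ y and verify: 20² + 98² = 400 + 9604 = 10004 = n. ✓

n = 10004 = 20² + 98² (one valid representation with x ≤ y).


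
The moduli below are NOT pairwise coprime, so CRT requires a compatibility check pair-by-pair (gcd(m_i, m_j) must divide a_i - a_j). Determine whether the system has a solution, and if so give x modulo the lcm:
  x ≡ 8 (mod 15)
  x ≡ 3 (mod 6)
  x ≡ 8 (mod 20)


Moduli 15, 6, 20 are not pairwise coprime, so CRT works modulo lcm(m_i) when all pairwise compatibility conditions hold.
Pairwise compatibility: gcd(m_i, m_j) must divide a_i - a_j for every pair.
Merge one congruence at a time:
  Start: x ≡ 8 (mod 15).
  Combine with x ≡ 3 (mod 6): gcd(15, 6) = 3, and 3 - 8 = -5 is NOT divisible by 3.
    ⇒ system is inconsistent (no integer solution).

No solution (the system is inconsistent).


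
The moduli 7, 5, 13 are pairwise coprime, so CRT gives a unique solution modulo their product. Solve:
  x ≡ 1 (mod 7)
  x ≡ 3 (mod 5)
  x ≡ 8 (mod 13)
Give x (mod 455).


Moduli 7, 5, 13 are pairwise coprime; by CRT there is a unique solution modulo M = 7 · 5 · 13 = 455.
Solve pairwise, accumulating the modulus:
  Start with x ≡ 1 (mod 7).
  Combine with x ≡ 3 (mod 5): since gcd(7, 5) = 1, we get a unique residue mod 35.
    Write x = 1 + 7·t and substitute into x ≡ 3 (mod 5): 7·t ≡ 3 − 1 = 2 (mod 5).
    Reduce coefficients mod 5: 2·t ≡ 2 (mod 5).
    The inverse of 2 mod 5 is 3 (since 2·3 = 6 = 1·5 + 1), so t ≡ 3·2 = 6 ≡ 1 (mod 5).
    Then x = 1 + 7·1 = 8, valid modulo lcm(7, 5) = 35: x ≡ 8 (mod 35).
  Combine with x ≡ 8 (mod 13): since gcd(35, 13) = 1, we get a unique residue mod 455.
    Write x = 8 + 35·t and substitute into x ≡ 8 (mod 13): 35·t ≡ 8 − 8 = 0 (mod 13).
    Reduce coefficients mod 13: 9·t ≡ 0 (mod 13).
    The inverse of 9 mod 13 is 3 (since 9·3 = 27 = 2·13 + 1), so t ≡ 3·0 = 0 ≡ 0 (mod 13).
    Then x = 8 + 35·0 = 8, valid modulo lcm(35, 13) = 455: x ≡ 8 (mod 455).
Verify: 8 mod 7 = 1 ✓, 8 mod 5 = 3 ✓, 8 mod 13 = 8 ✓.

x ≡ 8 (mod 455).


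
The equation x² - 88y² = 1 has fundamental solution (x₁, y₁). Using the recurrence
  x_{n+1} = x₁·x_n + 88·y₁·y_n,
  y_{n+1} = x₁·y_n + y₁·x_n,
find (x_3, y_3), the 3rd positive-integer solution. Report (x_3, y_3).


Step 1: Find the fundamental solution (x₁, y₁) of x² - 88y² = 1.
  Expand √88 as a continued fraction. a₀ = ⌊√88⌋ = 9; iterate m_{k+1} = d_k·a_k − m_k, d_{k+1} = (88 − m_{k+1}²)/d_k, a_{k+1} = ⌊(a₀ + m_{k+1})/d_{k+1}⌋ (starting m₀ = 0, d₀ = 1), with convergents p_k = a_k·p_{k-1} + p_{k-2}, q_k = a_k·q_{k-1} + q_{k-2} (p₋₁ = 1, q₋₁ = 0):
  k = 0: a₀ = 9; p₀/q₀ = 9/1; p₀² − 88·q₀² = 81 − 88 = -7.
  k = 1: m = 9, d = 7, a = ⌊(9 + 9)/7⌋ = 2; p/q = (2·9 + 1)/(2·1 + 0) = 19/2; p² − 88·q² = 361 − 352 = 9.
  k = 2: m = 5, d = 9, a = ⌊(9 + 5)/9⌋ = 1; p/q = (1·19 + 9)/(1·2 + 1) = 28/3; p² − 88·q² = 784 − 792 = -8.
  k = 3: m = 4, d = 8, a = ⌊(9 + 4)/8⌋ = 1; p/q = (1·28 + 19)/(1·3 + 2) = 47/5; p² − 88·q² = 2209 − 2200 = 9.
  k = 4: m = 4, d = 9, a = ⌊(9 + 4)/9⌋ = 1; p/q = (1·47 + 28)/(1·5 + 3) = 75/8; p² − 88·q² = 5625 − 5632 = -7.
  k = 5: m = 5, d = 7, a = ⌊(9 + 5)/7⌋ = 2; p/q = (2·75 + 47)/(2·8 + 5) = 197/21; p² − 88·q² = 38809 − 38808 = 1.
  The first convergent with p² − 88·q² = 1 gives the fundamental solution (x₁, y₁) = (197, 21).
Step 2: Apply the recurrence (x_{n+1}, y_{n+1}) = (x₁x_n + 88y₁y_n, x₁y_n + y₁x_n) repeatedly.
  From (x_1, y_1) = (197, 21): x_2 = 197·197 + 88·21·21 = 77617; y_2 = 197·21 + 21·197 = 8274.
  From (x_2, y_2) = (77617, 8274): x_3 = 197·77617 + 88·21·8274 = 30580901; y_3 = 197·8274 + 21·77617 = 3259935.
Step 3: Verify x_3² - 88·y_3² = 935191505971801 - 935191505971800 = 1 (should be 1). ✓

(x_1, y_1) = (197, 21); (x_3, y_3) = (30580901, 3259935).


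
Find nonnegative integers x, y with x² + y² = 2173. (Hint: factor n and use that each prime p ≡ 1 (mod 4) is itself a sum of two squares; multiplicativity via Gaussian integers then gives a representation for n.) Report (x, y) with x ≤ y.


Step 1: Factor n = 2173 = 41 · 53.
Step 2: Check the mod-4 condition on each prime factor: 41 ≡ 1 (mod 4), exponent 1; 53 ≡ 1 (mod 4), exponent 1.
All primes ≡ 3 (mod 4) appear to even exponent (or don't appear), so by the two-squares theorem n IS expressible as a sum of two squares.
Step 3: Build a representation. Here n = 41 · 53 is a product of primes ≡ 1 (mod 4). Each prime p ≡ 1 (mod 4) is itself a sum of two squares; find a² by testing p − a² for a perfect square:
  41: 41 − 1² = 40, 41 − 2² = 37, 41 − 3² = 32, 41 − 4² = 25 = 5² ⇒ 41 = 4² + 5².
  53: 53 − 1² = 52, 53 − 2² = 49 = 7² ⇒ 53 = 2² + 7².
  Combine using the Brahmagupta–Fibonacci identity (a² + b²)(c² + d²) = (ac − bd)² + (ad + bc)² = (ac + bd)² + (ad − bc)²:
  41 · 53 = 2173: from (4² + 5²)(2² + 7²), take (4·2 − 5·7, 4·7 + 5·2) = (8 − 35, 28 + 10) = (-27, 38); dropping signs (only squares matter) gives (27, 38); check 27² + 38² = 729 + 1444 = 2173 ✓.
Step 4: Order so x ≤ y and verify: 27² + 38² = 729 + 1444 = 2173 = n. ✓

n = 2173 = 27² + 38² (one valid representation with x ≤ y).


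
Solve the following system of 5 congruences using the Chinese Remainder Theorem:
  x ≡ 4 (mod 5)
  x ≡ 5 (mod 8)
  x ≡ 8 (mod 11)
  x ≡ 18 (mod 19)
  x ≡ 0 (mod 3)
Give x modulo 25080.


Product of moduli M = 5 · 8 · 11 · 19 · 3 = 25080.
Merge one congruence at a time:
  Start: x ≡ 4 (mod 5).
  Combine with x ≡ 5 (mod 8); new modulus lcm = 40.
    Write x = 4 + 5·t and substitute into x ≡ 5 (mod 8): 5·t ≡ 5 − 4 = 1 (mod 8).
    The inverse of 5 mod 8 is 5 (since 5·5 = 25 = 3·8 + 1), so t ≡ 5·1 = 5 ≡ 5 (mod 8).
    Then x = 4 + 5·5 = 29, valid modulo lcm(5, 8) = 40: x ≡ 29 (mod 40).
  Combine with x ≡ 8 (mod 11); new modulus lcm = 440.
    Write x = 29 + 40·t and substitute into x ≡ 8 (mod 11): 40·t ≡ 8 − 29 = -21 (mod 11).
    Reduce coefficients mod 11: 7·t ≡ 1 (mod 11).
    The inverse of 7 mod 11 is 8 (since 7·8 = 56 = 5·11 + 1), so t ≡ 8·1 = 8 ≡ 8 (mod 11).
    Then x = 29 + 40·8 = 349, valid modulo lcm(40, 11) = 440: x ≡ 349 (mod 440).
  Combine with x ≡ 18 (mod 19); new modulus lcm = 8360.
    Write x = 349 + 440·t and substitute into x ≡ 18 (mod 19): 440·t ≡ 18 − 349 = -331 (mod 19).
    Reduce coefficients mod 19: 3·t ≡ 11 (mod 19).
    The inverse of 3 mod 19 is 13 (since 3·13 = 39 = 2·19 + 1), so t ≡ 13·11 = 143 ≡ 10 (mod 19).
    Then x = 349 + 440·10 = 4749, valid modulo lcm(440, 19) = 8360: x ≡ 4749 (mod 8360).
  Combine with x ≡ 0 (mod 3); new modulus lcm = 25080.
    Write x = 4749 + 8360·t and substitute into x ≡ 0 (mod 3): 8360·t ≡ 0 − 4749 = -4749 (mod 3).
    Reduce coefficients mod 3: 2·t ≡ 0 (mod 3).
    The inverse of 2 mod 3 is 2 (since 2·2 = 4 = 1·3 + 1), so t ≡ 2·0 = 0 ≡ 0 (mod 3).
    Then x = 4749 + 8360·0 = 4749, valid modulo lcm(8360, 3) = 25080: x ≡ 4749 (mod 25080).
Verify against each original: 4749 mod 5 = 4, 4749 mod 8 = 5, 4749 mod 11 = 8, 4749 mod 19 = 18, 4749 mod 3 = 0.

x ≡ 4749 (mod 25080).


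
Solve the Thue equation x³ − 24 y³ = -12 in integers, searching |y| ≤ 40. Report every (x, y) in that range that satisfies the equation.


The equation is x³ - 24y³ = -12. For fixed y, x³ = 24·y³ − 12, so a solution requires the RHS to be a perfect cube.
Strategy: iterate y from -40 to 40, compute RHS = 24·y³ − 12, and check whether it is a (positive or negative) perfect cube.
Check small values of y:
  y = 0: RHS = -12 is not a perfect cube.
  y = 1: RHS = 12 is not a perfect cube.
  y = -1: RHS = -36 is not a perfect cube.
  y = 2: RHS = 180 is not a perfect cube.
  y = -2: RHS = -204 is not a perfect cube.
  y = 3: RHS = 636 is not a perfect cube.
  y = -3: RHS = -660 is not a perfect cube.
Continuing the search up to |y| = 40 finds no solutions either.
No (x, y) in the scanned range satisfies the equation.

No integer solutions with |y| ≤ 40.


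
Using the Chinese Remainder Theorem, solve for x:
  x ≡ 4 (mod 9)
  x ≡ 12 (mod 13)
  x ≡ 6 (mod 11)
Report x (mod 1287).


Moduli 9, 13, 11 are pairwise coprime; by CRT there is a unique solution modulo M = 9 · 13 · 11 = 1287.
Solve pairwise, accumulating the modulus:
  Start with x ≡ 4 (mod 9).
  Combine with x ≡ 12 (mod 13): since gcd(9, 13) = 1, we get a unique residue mod 117.
    Write x = 4 + 9·t and substitute into x ≡ 12 (mod 13): 9·t ≡ 12 − 4 = 8 (mod 13).
    The inverse of 9 mod 13 is 3 (since 9·3 = 27 = 2·13 + 1), so t ≡ 3·8 = 24 ≡ 11 (mod 13).
    Then x = 4 + 9·11 = 103, valid modulo lcm(9, 13) = 117: x ≡ 103 (mod 117).
  Combine with x ≡ 6 (mod 11): since gcd(117, 11) = 1, we get a unique residue mod 1287.
    Write x = 103 + 117·t and substitute into x ≡ 6 (mod 11): 117·t ≡ 6 − 103 = -97 (mod 11).
    Reduce coefficients mod 11: 7·t ≡ 2 (mod 11).
    The inverse of 7 mod 11 is 8 (since 7·8 = 56 = 5·11 + 1), so t ≡ 8·2 = 16 ≡ 5 (mod 11).
    Then x = 103 + 117·5 = 688, valid modulo lcm(117, 11) = 1287: x ≡ 688 (mod 1287).
Verify: 688 mod 9 = 4 ✓, 688 mod 13 = 12 ✓, 688 mod 11 = 6 ✓.

x ≡ 688 (mod 1287).


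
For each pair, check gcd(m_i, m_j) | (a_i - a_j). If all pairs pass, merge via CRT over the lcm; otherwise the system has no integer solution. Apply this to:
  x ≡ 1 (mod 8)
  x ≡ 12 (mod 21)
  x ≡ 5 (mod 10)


Moduli 8, 21, 10 are not pairwise coprime, so CRT works modulo lcm(m_i) when all pairwise compatibility conditions hold.
Pairwise compatibility: gcd(m_i, m_j) must divide a_i - a_j for every pair.
Merge one congruence at a time:
  Start: x ≡ 1 (mod 8).
  Combine with x ≡ 12 (mod 21): gcd(8, 21) = 1; 12 - 1 = 11, which IS divisible by 1, so compatible.
    Write x = 1 + 8·t and substitute into x ≡ 12 (mod 21): 8·t ≡ 12 − 1 = 11 (mod 21).
    The inverse of 8 mod 21 is 8 (since 8·8 = 64 = 3·21 + 1), so t ≡ 8·11 = 88 ≡ 4 (mod 21).
    Then x = 1 + 8·4 = 33, valid modulo lcm(8, 21) = 168: x ≡ 33 (mod 168).
  Combine with x ≡ 5 (mod 10): gcd(168, 10) = 2; 5 - 33 = -28, which IS divisible by 2, so compatible.
    Write x = 33 + 168·t and substitute into x ≡ 5 (mod 10): 168·t ≡ 5 − 33 = -28 (mod 10).
    Divide the congruence (and modulus) by g = 2: 84·t ≡ -14 (mod 5).
    Reduce coefficients mod 5: 4·t ≡ 1 (mod 5).
    The inverse of 4 mod 5 is 4 (since 4·4 = 16 = 3·5 + 1), so t ≡ 4·1 = 4 ≡ 4 (mod 5).
    Then x = 33 + 168·4 = 705, valid modulo lcm(168, 10) = 840: x ≡ 705 (mod 840).
Verify: 705 mod 8 = 1, 705 mod 21 = 12, 705 mod 10 = 5.

x ≡ 705 (mod 840).


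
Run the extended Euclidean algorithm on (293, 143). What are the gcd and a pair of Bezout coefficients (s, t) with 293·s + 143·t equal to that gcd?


Euclidean algorithm on (293, 143) — divide until remainder is 0:
  293 = 2 · 143 + 7
  143 = 20 · 7 + 3
  7 = 2 · 3 + 1
  3 = 3 · 1 + 0
gcd(293, 143) = 1.
Track Bezout coefficients alongside the remainders: start with r₀ = 293 = a·1 + b·0 (s = 1, t = 0) and r₁ = 143 = a·0 + b·1 (s = 0, t = 1); each new remainder r_{k+1} = r_{k-1} − q_k·r_k inherits s_{k+1} = s_{k-1} − q_k·s_k, t_{k+1} = t_{k-1} − q_k·t_k, so r_k = a·s_k + b·t_k at every step:
  q = 2: r = 7, s = 1 − 2·0 = 1, t = 0 − 2·1 = -2  (check: 293·1 + 143·(-2) = 7)
  q = 20: r = 3, s = 0 − 20·1 = -20, t = 1 − 20·(-2) = 41  (check: 293·(-20) + 143·41 = 3)
  q = 2: r = 1, s = 1 − 2·(-20) = 41, t = -2 − 2·41 = -84  (check: 293·41 + 143·(-84) = 1)
The row with r = 1 (the gcd) gives the Bezout coefficients s = 41, t = -84.
Result: 293 · (41) + 143 · (-84) = 1.

gcd(293, 143) = 1; s = 41, t = -84 (check: 293·41 + 143·(-84) = 1).


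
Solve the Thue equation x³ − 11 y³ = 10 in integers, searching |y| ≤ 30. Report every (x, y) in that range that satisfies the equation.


The equation is x³ - 11y³ = 10. For fixed y, x³ = 11·y³ + 10, so a solution requires the RHS to be a perfect cube.
Strategy: iterate y from -30 to 30, compute RHS = 11·y³ + 10, and check whether it is a (positive or negative) perfect cube.
Check small values of y:
  y = 0: RHS = 10 is not a perfect cube.
  y = 1: RHS = 21 is not a perfect cube.
  y = -1: RHS = -1 = (-1)³ ⇒ x = -1 works.
  y = 2: RHS = 98 is not a perfect cube.
  y = -2: RHS = -78 is not a perfect cube.
  y = 3: RHS = 307 is not a perfect cube.
  y = -3: RHS = -287 is not a perfect cube.
Continuing the search up to |y| = 30 finds no further solutions beyond those listed.
Collected solutions: (-1, -1).

Solutions (with |y| ≤ 30): (-1, -1).


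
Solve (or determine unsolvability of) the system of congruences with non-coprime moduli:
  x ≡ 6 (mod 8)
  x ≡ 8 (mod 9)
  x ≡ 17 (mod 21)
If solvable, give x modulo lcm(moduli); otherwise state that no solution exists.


Moduli 8, 9, 21 are not pairwise coprime, so CRT works modulo lcm(m_i) when all pairwise compatibility conditions hold.
Pairwise compatibility: gcd(m_i, m_j) must divide a_i - a_j for every pair.
Merge one congruence at a time:
  Start: x ≡ 6 (mod 8).
  Combine with x ≡ 8 (mod 9): gcd(8, 9) = 1; 8 - 6 = 2, which IS divisible by 1, so compatible.
    Write x = 6 + 8·t and substitute into x ≡ 8 (mod 9): 8·t ≡ 8 − 6 = 2 (mod 9).
    The inverse of 8 mod 9 is 8 (since 8·8 = 64 = 7·9 + 1), so t ≡ 8·2 = 16 ≡ 7 (mod 9).
    Then x = 6 + 8·7 = 62, valid modulo lcm(8, 9) = 72: x ≡ 62 (mod 72).
  Combine with x ≡ 17 (mod 21): gcd(72, 21) = 3; 17 - 62 = -45, which IS divisible by 3, so compatible.
    Write x = 62 + 72·t and substitute into x ≡ 17 (mod 21): 72·t ≡ 17 − 62 = -45 (mod 21).
    Divide the congruence (and modulus) by g = 3: 24·t ≡ -15 (mod 7).
    Reduce coefficients mod 7: 3·t ≡ 6 (mod 7).
    The inverse of 3 mod 7 is 5 (since 3·5 = 15 = 2·7 + 1), so t ≡ 5·6 = 30 ≡ 2 (mod 7).
    Then x = 62 + 72·2 = 206, valid modulo lcm(72, 21) = 504: x ≡ 206 (mod 504).
Verify: 206 mod 8 = 6, 206 mod 9 = 8, 206 mod 21 = 17.

x ≡ 206 (mod 504).


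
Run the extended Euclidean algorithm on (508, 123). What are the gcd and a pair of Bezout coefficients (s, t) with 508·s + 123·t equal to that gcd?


Euclidean algorithm on (508, 123) — divide until remainder is 0:
  508 = 4 · 123 + 16
  123 = 7 · 16 + 11
  16 = 1 · 11 + 5
  11 = 2 · 5 + 1
  5 = 5 · 1 + 0
gcd(508, 123) = 1.
Track Bezout coefficients alongside the remainders: start with r₀ = 508 = a·1 + b·0 (s = 1, t = 0) and r₁ = 123 = a·0 + b·1 (s = 0, t = 1); each new remainder r_{k+1} = r_{k-1} − q_k·r_k inherits s_{k+1} = s_{k-1} − q_k·s_k, t_{k+1} = t_{k-1} − q_k·t_k, so r_k = a·s_k + b·t_k at every step:
  q = 4: r = 16, s = 1 − 4·0 = 1, t = 0 − 4·1 = -4  (check: 508·1 + 123·(-4) = 16)
  q = 7: r = 11, s = 0 − 7·1 = -7, t = 1 − 7·(-4) = 29  (check: 508·(-7) + 123·29 = 11)
  q = 1: r = 5, s = 1 − 1·(-7) = 8, t = -4 − 1·29 = -33  (check: 508·8 + 123·(-33) = 5)
  q = 2: r = 1, s = -7 − 2·8 = -23, t = 29 − 2·(-33) = 95  (check: 508·(-23) + 123·95 = 1)
The row with r = 1 (the gcd) gives the Bezout coefficients s = -23, t = 95.
Result: 508 · (-23) + 123 · (95) = 1.

gcd(508, 123) = 1; s = -23, t = 95 (check: 508·(-23) + 123·95 = 1).


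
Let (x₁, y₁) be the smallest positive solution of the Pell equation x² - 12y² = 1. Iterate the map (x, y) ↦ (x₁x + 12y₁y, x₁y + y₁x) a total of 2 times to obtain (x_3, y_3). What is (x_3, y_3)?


Step 1: Find the fundamental solution (x₁, y₁) of x² - 12y² = 1.
  Expand √12 as a continued fraction. a₀ = ⌊√12⌋ = 3; iterate m_{k+1} = d_k·a_k − m_k, d_{k+1} = (12 − m_{k+1}²)/d_k, a_{k+1} = ⌊(a₀ + m_{k+1})/d_{k+1}⌋ (starting m₀ = 0, d₀ = 1), with convergents p_k = a_k·p_{k-1} + p_{k-2}, q_k = a_k·q_{k-1} + q_{k-2} (p₋₁ = 1, q₋₁ = 0):
  k = 0: a₀ = 3; p₀/q₀ = 3/1; p₀² − 12·q₀² = 9 − 12 = -3.
  k = 1: m = 3, d = 3, a = ⌊(3 + 3)/3⌋ = 2; p/q = (2·3 + 1)/(2·1 + 0) = 7/2; p² − 12·q² = 49 − 48 = 1.
  The first convergent with p² − 12·q² = 1 gives the fundamental solution (x₁, y₁) = (7, 2).
Step 2: Apply the recurrence (x_{n+1}, y_{n+1}) = (x₁x_n + 12y₁y_n, x₁y_n + y₁x_n) repeatedly.
  From (x_1, y_1) = (7, 2): x_2 = 7·7 + 12·2·2 = 97; y_2 = 7·2 + 2·7 = 28.
  From (x_2, y_2) = (97, 28): x_3 = 7·97 + 12·2·28 = 1351; y_3 = 7·28 + 2·97 = 390.
Step 3: Verify x_3² - 12·y_3² = 1825201 - 1825200 = 1 (should be 1). ✓

(x_1, y_1) = (7, 2); (x_3, y_3) = (1351, 390).


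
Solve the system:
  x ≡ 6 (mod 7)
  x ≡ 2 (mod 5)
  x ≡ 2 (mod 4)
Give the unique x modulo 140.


Moduli 7, 5, 4 are pairwise coprime; by CRT there is a unique solution modulo M = 7 · 5 · 4 = 140.
Solve pairwise, accumulating the modulus:
  Start with x ≡ 6 (mod 7).
  Combine with x ≡ 2 (mod 5): since gcd(7, 5) = 1, we get a unique residue mod 35.
    Write x = 6 + 7·t and substitute into x ≡ 2 (mod 5): 7·t ≡ 2 − 6 = -4 (mod 5).
    Reduce coefficients mod 5: 2·t ≡ 1 (mod 5).
    The inverse of 2 mod 5 is 3 (since 2·3 = 6 = 1·5 + 1), so t ≡ 3·1 = 3 ≡ 3 (mod 5).
    Then x = 6 + 7·3 = 27, valid modulo lcm(7, 5) = 35: x ≡ 27 (mod 35).
  Combine with x ≡ 2 (mod 4): since gcd(35, 4) = 1, we get a unique residue mod 140.
    Write x = 27 + 35·t and substitute into x ≡ 2 (mod 4): 35·t ≡ 2 − 27 = -25 (mod 4).
    Reduce coefficients mod 4: 3·t ≡ 3 (mod 4).
    The inverse of 3 mod 4 is 3 (since 3·3 = 9 = 2·4 + 1), so t ≡ 3·3 = 9 ≡ 1 (mod 4).
    Then x = 27 + 35·1 = 62, valid modulo lcm(35, 4) = 140: x ≡ 62 (mod 140).
Verify: 62 mod 7 = 6 ✓, 62 mod 5 = 2 ✓, 62 mod 4 = 2 ✓.

x ≡ 62 (mod 140).


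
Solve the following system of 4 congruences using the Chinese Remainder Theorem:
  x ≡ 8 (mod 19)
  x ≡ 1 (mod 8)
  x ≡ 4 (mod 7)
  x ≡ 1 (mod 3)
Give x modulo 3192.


Product of moduli M = 19 · 8 · 7 · 3 = 3192.
Merge one congruence at a time:
  Start: x ≡ 8 (mod 19).
  Combine with x ≡ 1 (mod 8); new modulus lcm = 152.
    Write x = 8 + 19·t and substitute into x ≡ 1 (mod 8): 19·t ≡ 1 − 8 = -7 (mod 8).
    Reduce coefficients mod 8: 3·t ≡ 1 (mod 8).
    The inverse of 3 mod 8 is 3 (since 3·3 = 9 = 1·8 + 1), so t ≡ 3·1 = 3 ≡ 3 (mod 8).
    Then x = 8 + 19·3 = 65, valid modulo lcm(19, 8) = 152: x ≡ 65 (mod 152).
  Combine with x ≡ 4 (mod 7); new modulus lcm = 1064.
    Write x = 65 + 152·t and substitute into x ≡ 4 (mod 7): 152·t ≡ 4 − 65 = -61 (mod 7).
    Reduce coefficients mod 7: 5·t ≡ 2 (mod 7).
    The inverse of 5 mod 7 is 3 (since 5·3 = 15 = 2·7 + 1), so t ≡ 3·2 = 6 ≡ 6 (mod 7).
    Then x = 65 + 152·6 = 977, valid modulo lcm(152, 7) = 1064: x ≡ 977 (mod 1064).
  Combine with x ≡ 1 (mod 3); new modulus lcm = 3192.
    Write x = 977 + 1064·t and substitute into x ≡ 1 (mod 3): 1064·t ≡ 1 − 977 = -976 (mod 3).
    Reduce coefficients mod 3: 2·t ≡ 2 (mod 3).
    The inverse of 2 mod 3 is 2 (since 2·2 = 4 = 1·3 + 1), so t ≡ 2·2 = 4 ≡ 1 (mod 3).
    Then x = 977 + 1064·1 = 2041, valid modulo lcm(1064, 3) = 3192: x ≡ 2041 (mod 3192).
Verify against each original: 2041 mod 19 = 8, 2041 mod 8 = 1, 2041 mod 7 = 4, 2041 mod 3 = 1.

x ≡ 2041 (mod 3192).


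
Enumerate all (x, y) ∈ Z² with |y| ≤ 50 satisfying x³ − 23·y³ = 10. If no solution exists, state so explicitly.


The equation is x³ - 23y³ = 10. For fixed y, x³ = 23·y³ + 10, so a solution requires the RHS to be a perfect cube.
Strategy: iterate y from -50 to 50, compute RHS = 23·y³ + 10, and check whether it is a (positive or negative) perfect cube.
Check small values of y:
  y = 0: RHS = 10 is not a perfect cube.
  y = 1: RHS = 33 is not a perfect cube.
  y = -1: RHS = -13 is not a perfect cube.
  y = 2: RHS = 194 is not a perfect cube.
  y = -2: RHS = -174 is not a perfect cube.
  y = 3: RHS = 631 is not a perfect cube.
  y = -3: RHS = -611 is not a perfect cube.
Continuing the search up to |y| = 50 finds no solutions either.
No (x, y) in the scanned range satisfies the equation.

No integer solutions with |y| ≤ 50.


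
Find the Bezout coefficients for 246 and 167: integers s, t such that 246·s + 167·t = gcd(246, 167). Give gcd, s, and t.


Euclidean algorithm on (246, 167) — divide until remainder is 0:
  246 = 1 · 167 + 79
  167 = 2 · 79 + 9
  79 = 8 · 9 + 7
  9 = 1 · 7 + 2
  7 = 3 · 2 + 1
  2 = 2 · 1 + 0
gcd(246, 167) = 1.
Track Bezout coefficients alongside the remainders: start with r₀ = 246 = a·1 + b·0 (s = 1, t = 0) and r₁ = 167 = a·0 + b·1 (s = 0, t = 1); each new remainder r_{k+1} = r_{k-1} − q_k·r_k inherits s_{k+1} = s_{k-1} − q_k·s_k, t_{k+1} = t_{k-1} − q_k·t_k, so r_k = a·s_k + b·t_k at every step:
  q = 1: r = 79, s = 1 − 1·0 = 1, t = 0 − 1·1 = -1  (check: 246·1 + 167·(-1) = 79)
  q = 2: r = 9, s = 0 − 2·1 = -2, t = 1 − 2·(-1) = 3  (check: 246·(-2) + 167·3 = 9)
  q = 8: r = 7, s = 1 − 8·(-2) = 17, t = -1 − 8·3 = -25  (check: 246·17 + 167·(-25) = 7)
  q = 1: r = 2, s = -2 − 1·17 = -19, t = 3 − 1·(-25) = 28  (check: 246·(-19) + 167·28 = 2)
  q = 3: r = 1, s = 17 − 3·(-19) = 74, t = -25 − 3·28 = -109  (check: 246·74 + 167·(-109) = 1)
The row with r = 1 (the gcd) gives the Bezout coefficients s = 74, t = -109.
Result: 246 · (74) + 167 · (-109) = 1.

gcd(246, 167) = 1; s = 74, t = -109 (check: 246·74 + 167·(-109) = 1).


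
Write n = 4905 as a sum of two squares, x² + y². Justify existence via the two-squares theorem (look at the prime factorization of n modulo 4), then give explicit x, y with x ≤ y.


Step 1: Factor n = 4905 = 3^2 · 5 · 109.
Step 2: Check the mod-4 condition on each prime factor: 3 ≡ 3 (mod 4), exponent 2 (must be even); 5 ≡ 1 (mod 4), exponent 1; 109 ≡ 1 (mod 4), exponent 1.
All primes ≡ 3 (mod 4) appear to even exponent (or don't appear), so by the two-squares theorem n IS expressible as a sum of two squares.
Step 3: Build a representation. Group n = k² · m with k = 3 and m = 5 · 109 = 545 (a product of primes ≡ 1 (mod 4)); a representation of m scales to one of n via (k·x)² + (k·y)² = k²(x² + y²). Each prime p ≡ 1 (mod 4) is itself a sum of two squares; find a² by testing p − a² for a perfect square:
  5: 5 − 1² = 4 = 2² ⇒ 5 = 1² + 2².
  109: 109 − 1² = 108, 109 − 2² = 105, 109 − 3² = 100 = 10² ⇒ 109 = 3² + 10².
  Combine using the Brahmagupta–Fibonacci identity (a² + b²)(c² + d²) = (ac − bd)² + (ad + bc)² = (ac + bd)² + (ad − bc)²:
  5 · 109 = 545: from (1² + 2²)(3² + 10²), take (1·3 − 2·10, 1·10 + 2·3) = (3 − 20, 10 + 6) = (-17, 16); dropping signs (only squares matter) gives (17, 16); check 17² + 16² = 289 + 256 = 545 ✓.
  Scale by k = 3: (3·17, 3·16) = (51, 48).
Step 4: Order so x ≤ y and verify: 48² + 51² = 2304 + 2601 = 4905 = n. ✓

n = 4905 = 48² + 51² (one valid representation with x ≤ y).


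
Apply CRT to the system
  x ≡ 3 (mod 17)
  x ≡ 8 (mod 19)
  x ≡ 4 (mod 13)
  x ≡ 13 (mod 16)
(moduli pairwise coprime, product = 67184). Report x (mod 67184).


Product of moduli M = 17 · 19 · 13 · 16 = 67184.
Merge one congruence at a time:
  Start: x ≡ 3 (mod 17).
  Combine with x ≡ 8 (mod 19); new modulus lcm = 323.
    Write x = 3 + 17·t and substitute into x ≡ 8 (mod 19): 17·t ≡ 8 − 3 = 5 (mod 19).
    The inverse of 17 mod 19 is 9 (since 17·9 = 153 = 8·19 + 1), so t ≡ 9·5 = 45 ≡ 7 (mod 19).
    Then x = 3 + 17·7 = 122, valid modulo lcm(17, 19) = 323: x ≡ 122 (mod 323).
  Combine with x ≡ 4 (mod 13); new modulus lcm = 4199.
    Write x = 122 + 323·t and substitute into x ≡ 4 (mod 13): 323·t ≡ 4 − 122 = -118 (mod 13).
    Reduce coefficients mod 13: 11·t ≡ 12 (mod 13).
    The inverse of 11 mod 13 is 6 (since 11·6 = 66 = 5·13 + 1), so t ≡ 6·12 = 72 ≡ 7 (mod 13).
    Then x = 122 + 323·7 = 2383, valid modulo lcm(323, 13) = 4199: x ≡ 2383 (mod 4199).
  Combine with x ≡ 13 (mod 16); new modulus lcm = 67184.
    Write x = 2383 + 4199·t and substitute into x ≡ 13 (mod 16): 4199·t ≡ 13 − 2383 = -2370 (mod 16).
    Reduce coefficients mod 16: 7·t ≡ 14 (mod 16).
    The inverse of 7 mod 16 is 7 (since 7·7 = 49 = 3·16 + 1), so t ≡ 7·14 = 98 ≡ 2 (mod 16).
    Then x = 2383 + 4199·2 = 10781, valid modulo lcm(4199, 16) = 67184: x ≡ 10781 (mod 67184).
Verify against each original: 10781 mod 17 = 3, 10781 mod 19 = 8, 10781 mod 13 = 4, 10781 mod 16 = 13.

x ≡ 10781 (mod 67184).


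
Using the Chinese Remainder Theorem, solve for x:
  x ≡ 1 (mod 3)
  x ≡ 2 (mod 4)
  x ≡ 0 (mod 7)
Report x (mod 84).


Moduli 3, 4, 7 are pairwise coprime; by CRT there is a unique solution modulo M = 3 · 4 · 7 = 84.
Solve pairwise, accumulating the modulus:
  Start with x ≡ 1 (mod 3).
  Combine with x ≡ 2 (mod 4): since gcd(3, 4) = 1, we get a unique residue mod 12.
    Write x = 1 + 3·t and substitute into x ≡ 2 (mod 4): 3·t ≡ 2 − 1 = 1 (mod 4).
    The inverse of 3 mod 4 is 3 (since 3·3 = 9 = 2·4 + 1), so t ≡ 3·1 = 3 ≡ 3 (mod 4).
    Then x = 1 + 3·3 = 10, valid modulo lcm(3, 4) = 12: x ≡ 10 (mod 12).
  Combine with x ≡ 0 (mod 7): since gcd(12, 7) = 1, we get a unique residue mod 84.
    Write x = 10 + 12·t and substitute into x ≡ 0 (mod 7): 12·t ≡ 0 − 10 = -10 (mod 7).
    Reduce coefficients mod 7: 5·t ≡ 4 (mod 7).
    The inverse of 5 mod 7 is 3 (since 5·3 = 15 = 2·7 + 1), so t ≡ 3·4 = 12 ≡ 5 (mod 7).
    Then x = 10 + 12·5 = 70, valid modulo lcm(12, 7) = 84: x ≡ 70 (mod 84).
Verify: 70 mod 3 = 1 ✓, 70 mod 4 = 2 ✓, 70 mod 7 = 0 ✓.

x ≡ 70 (mod 84).


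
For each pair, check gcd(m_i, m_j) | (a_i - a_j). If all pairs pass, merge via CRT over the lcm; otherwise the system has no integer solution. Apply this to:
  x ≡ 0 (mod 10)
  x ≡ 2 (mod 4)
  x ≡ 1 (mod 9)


Moduli 10, 4, 9 are not pairwise coprime, so CRT works modulo lcm(m_i) when all pairwise compatibility conditions hold.
Pairwise compatibility: gcd(m_i, m_j) must divide a_i - a_j for every pair.
Merge one congruence at a time:
  Start: x ≡ 0 (mod 10).
  Combine with x ≡ 2 (mod 4): gcd(10, 4) = 2; 2 - 0 = 2, which IS divisible by 2, so compatible.
    Write x = 0 + 10·t and substitute into x ≡ 2 (mod 4): 10·t ≡ 2 − 0 = 2 (mod 4).
    Divide the congruence (and modulus) by g = 2: 5·t ≡ 1 (mod 2).
    Reduce coefficients mod 2: 1·t ≡ 1 (mod 2).
    So t ≡ 1 (mod 2).
    Then x = 0 + 10·1 = 10, valid modulo lcm(10, 4) = 20: x ≡ 10 (mod 20).
  Combine with x ≡ 1 (mod 9): gcd(20, 9) = 1; 1 - 10 = -9, which IS divisible by 1, so compatible.
    Write x = 10 + 20·t and substitute into x ≡ 1 (mod 9): 20·t ≡ 1 − 10 = -9 (mod 9).
    Reduce coefficients mod 9: 2·t ≡ 0 (mod 9).
    The inverse of 2 mod 9 is 5 (since 2·5 = 10 = 1·9 + 1), so t ≡ 5·0 = 0 ≡ 0 (mod 9).
    Then x = 10 + 20·0 = 10, valid modulo lcm(20, 9) = 180: x ≡ 10 (mod 180).
Verify: 10 mod 10 = 0, 10 mod 4 = 2, 10 mod 9 = 1.

x ≡ 10 (mod 180).
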